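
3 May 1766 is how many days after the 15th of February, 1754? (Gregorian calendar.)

4460

Feb 15, 1754 → Feb 15, 1755: 365 days.
Feb 15, 1755 → Feb 15, 1756: 365 days.
Feb 15, 1756 → Feb 15, 1757: 366 days (Feb 29, 1756 is in that span).
Feb 15, 1757 → Feb 15, 1758: 365 days.
Feb 15, 1758 → Feb 15, 1759: 365 days.
Feb 15, 1759 → Feb 15, 1760: 365 days.
Feb 15, 1760 → Feb 15, 1761: 366 days (Feb 29, 1760 is in that span).
Feb 15, 1761 → Feb 15, 1762: 365 days.
Feb 15, 1762 → Feb 15, 1763: 365 days.
Feb 15, 1763 → Feb 15, 1764: 365 days.
Feb 15, 1764 → Feb 15, 1765: 366 days (Feb 29, 1764 is in that span).
Feb 15, 1765 → Feb 15, 1766: 365 days.
Feb 15, 1766 → Mar 15, 1766: 28 days (February has 28).
Mar 15, 1766 → Apr 15, 1766: 31 days (March has 31).
Apr 15, 1766 → May 3, 1766: 18 days.
Total: 4460 days.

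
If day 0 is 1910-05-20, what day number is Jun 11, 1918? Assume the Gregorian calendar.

2944

May 20, 1910 → May 20, 1911: 365 days.
May 20, 1911 → May 20, 1912: 366 days (Feb 29, 1912 is in that span).
May 20, 1912 → May 20, 1913: 365 days.
May 20, 1913 → May 20, 1914: 365 days.
May 20, 1914 → May 20, 1915: 365 days.
May 20, 1915 → May 20, 1916: 366 days (Feb 29, 1916 is in that span).
May 20, 1916 → May 20, 1917: 365 days.
May 20, 1917 → Jun 20, 1917: 31 days (May has 31).
Jun 20, 1917 → Jul 20, 1917: 30 days (June has 30).
Jul 20, 1917 → Aug 20, 1917: 31 days (July has 31).
Aug 20, 1917 → Sep 20, 1917: 31 days (August has 31).
Sep 20, 1917 → Oct 20, 1917: 30 days (September has 30).
Oct 20, 1917 → Nov 20, 1917: 31 days (October has 31).
Nov 20, 1917 → Dec 20, 1917: 30 days (November has 30).
Dec 20, 1917 → Jan 20, 1918: 31 days (December has 31).
Jan 20, 1918 → Feb 20, 1918: 31 days (January has 31).
Feb 20, 1918 → Mar 20, 1918: 28 days (February has 28).
Mar 20, 1918 → Apr 20, 1918: 31 days (March has 31).
Apr 20, 1918 → May 20, 1918: 30 days (April has 30).
May 20, 1918 → Jun 11, 1918: 22 days.
Total: 2944 days.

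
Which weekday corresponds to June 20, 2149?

Doomsday rule: the anchor day for the 2100s is Sunday. For year 49: 49÷12 = 4 r 1, and 1÷4 = 0, so 4+1+0 = 5.
Sunday + 5 ≡ Friday — that's 2149's doomsday.
In June the doomsday date is Jun 6.
Jun 20 is 14 days after Jun 6; 14 mod 7 = 0, so Friday + 0 = Friday.

Friday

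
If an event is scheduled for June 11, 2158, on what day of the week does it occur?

Sunday

Doomsday rule: the anchor day for the 2100s is Sunday. For year 58: 58÷12 = 4 r 10, and 10÷4 = 2, so 4+10+2 = 16.
Sunday + 16 ≡ Tuesday — that's 2158's doomsday.
In June the doomsday date is Jun 6.
Jun 11 is 5 days after Jun 6; 5 mod 7 = 5, so Tuesday + 5 = Sunday.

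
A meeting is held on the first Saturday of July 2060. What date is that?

July 1, 2060 is a Thursday.
The first Saturday is therefore July 3 (2 days later).

July 3, 2060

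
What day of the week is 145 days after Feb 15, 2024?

Tuesday

First find the weekday of Feb 15, 2024. Doomsday rule: the anchor day for the 2000s is Tuesday. For year 24: 24÷12 = 2 r 0, and 0÷4 = 0, so 2+0+0 = 2.
Tuesday + 2 ≡ Thursday — that's 2024's doomsday.
In February the doomsday date is Feb 29 (2024 is a leap year (divisible by 4)).
Feb 15 is 14 days before Feb 29; 14 mod 7 = 0, so Thursday − 0 = Thursday.
145 mod 7 = 5, so 145 days after a Thursday is Thursday + 5 = Tuesday.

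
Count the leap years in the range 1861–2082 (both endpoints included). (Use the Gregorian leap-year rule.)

Multiples of 4 in [1861,2082]: 55.
Of those, multiples of 100: 2 (not leap unless ÷400).
Multiples of 400: 1.
Leap years = 55 − 2 + 1 = 54.

54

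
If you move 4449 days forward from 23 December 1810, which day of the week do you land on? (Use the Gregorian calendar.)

Thursday

Dec 23, 1810 is a Sunday.
4449 mod 7 = 4, so 4449 days after a Sunday is Sunday + 4 = Thursday.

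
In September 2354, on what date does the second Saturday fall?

September 11, 2354

September 1, 2354 is a Wednesday.
The first Saturday is therefore September 4 (3 days later).
The second Saturday is 4 + 1×7 = September 11.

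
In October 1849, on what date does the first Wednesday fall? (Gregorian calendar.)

October 1, 1849 is a Monday.
The first Wednesday is therefore October 3 (2 days later).

October 3, 1849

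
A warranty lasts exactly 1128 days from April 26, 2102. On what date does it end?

+365 (one year) → Apr 26, 2103 (763 left).
+366 (one year; includes Feb 29, 2104) → Apr 26, 2104 (397 left).
Apr has 30 days: +5 → May 1, 2104 (392 left).
May has 31 days: +31 → Jun 1, 2104 (361 left).
Jun has 30 days: +30 → Jul 1, 2104 (331 left).
Jul has 31 days: +31 → Aug 1, 2104 (300 left).
Aug has 31 days: +31 → Sep 1, 2104 (269 left).
Sep has 30 days: +30 → Oct 1, 2104 (239 left).
Oct has 31 days: +31 → Nov 1, 2104 (208 left).
Nov has 30 days: +30 → Dec 1, 2104 (178 left).
Dec has 31 days: +31 → Jan 1, 2105 (147 left).
Jan has 31 days: +31 → Feb 1, 2105 (116 left).
Feb has 28 days: +28 → Mar 1, 2105 (88 left).
Mar has 31 days: +31 → Apr 1, 2105 (57 left).
Apr has 30 days: +30 → May 1, 2105 (27 left).
+27 → May 28, 2105.

May 28, 2105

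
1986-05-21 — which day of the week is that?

Wednesday

Doomsday rule: the anchor day for the 1900s is Wednesday. For year 86: 86÷12 = 7 r 2, and 2÷4 = 0, so 7+2+0 = 9.
Wednesday + 9 ≡ Friday — that's 1986's doomsday.
In May the doomsday date is May 9.
May 21 is 12 days after May 9; 12 mod 7 = 5, so Friday + 5 = Wednesday.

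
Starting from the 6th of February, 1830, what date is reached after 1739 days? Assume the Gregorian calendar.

November 11, 1834

+365 (one year) → Feb 6, 1831 (1374 left).
+365 (one year) → Feb 6, 1832 (1009 left).
+366 (one year; includes Feb 29, 1832) → Feb 6, 1833 (643 left).
+365 (one year) → Feb 6, 1834 (278 left).
Feb has 28 days: +23 → Mar 1, 1834 (255 left).
Mar has 31 days: +31 → Apr 1, 1834 (224 left).
Apr has 30 days: +30 → May 1, 1834 (194 left).
May has 31 days: +31 → Jun 1, 1834 (163 left).
Jun has 30 days: +30 → Jul 1, 1834 (133 left).
Jul has 31 days: +31 → Aug 1, 1834 (102 left).
Aug has 31 days: +31 → Sep 1, 1834 (71 left).
Sep has 30 days: +30 → Oct 1, 1834 (41 left).
Oct has 31 days: +31 → Nov 1, 1834 (10 left).
+10 → Nov 11, 1834.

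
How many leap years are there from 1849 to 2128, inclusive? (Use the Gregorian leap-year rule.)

68

Multiples of 4 in [1849,2128]: 70.
Of those, multiples of 100: 3 (not leap unless ÷400).
Multiples of 400: 1.
Leap years = 70 − 3 + 1 = 68.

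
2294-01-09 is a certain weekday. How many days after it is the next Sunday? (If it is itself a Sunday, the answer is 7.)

5

Jan 9, 2294 is a Tuesday.
From Tuesday to the next Sunday is 5 days.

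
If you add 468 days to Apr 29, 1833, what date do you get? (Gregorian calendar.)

+365 (one year) → Apr 29, 1834 (103 left).
Apr has 30 days: +2 → May 1, 1834 (101 left).
May has 31 days: +31 → Jun 1, 1834 (70 left).
Jun has 30 days: +30 → Jul 1, 1834 (40 left).
Jul has 31 days: +31 → Aug 1, 1834 (9 left).
+9 → Aug 10, 1834.

August 10, 1834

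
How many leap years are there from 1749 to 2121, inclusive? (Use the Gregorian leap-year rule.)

90

Multiples of 4 in [1749,2121]: 93.
Of those, multiples of 100: 4 (not leap unless ÷400).
Multiples of 400: 1.
Leap years = 93 − 4 + 1 = 90.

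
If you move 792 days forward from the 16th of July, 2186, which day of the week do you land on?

Jul 16, 2186 is a Sunday.
792 mod 7 = 1, so 792 days after a Sunday is Sunday + 1 = Monday.

Monday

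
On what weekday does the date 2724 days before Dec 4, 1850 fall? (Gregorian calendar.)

Dec 4, 1850 is a Wednesday.
2724 mod 7 = 1, so 2724 days before a Wednesday is Wednesday − 1 = Tuesday.

Tuesday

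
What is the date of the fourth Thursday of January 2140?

January 28, 2140

January 1, 2140 is a Friday.
The first Thursday is therefore January 7 (6 days later).
The fourth Thursday is 7 + 3×7 = January 28.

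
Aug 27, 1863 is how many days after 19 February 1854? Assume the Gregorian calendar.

3476

Feb 19, 1854 → Feb 19, 1855: 365 days.
Feb 19, 1855 → Feb 19, 1856: 365 days.
Feb 19, 1856 → Feb 19, 1857: 366 days (Feb 29, 1856 is in that span).
Feb 19, 1857 → Feb 19, 1858: 365 days.
Feb 19, 1858 → Feb 19, 1859: 365 days.
Feb 19, 1859 → Feb 19, 1860: 365 days.
Feb 19, 1860 → Feb 19, 1861: 366 days (Feb 29, 1860 is in that span).
Feb 19, 1861 → Feb 19, 1862: 365 days.
Feb 19, 1862 → Feb 19, 1863: 365 days.
Feb 19, 1863 → Mar 19, 1863: 28 days (February has 28).
Mar 19, 1863 → Apr 19, 1863: 31 days (March has 31).
Apr 19, 1863 → May 19, 1863: 30 days (April has 30).
May 19, 1863 → Jun 19, 1863: 31 days (May has 31).
Jun 19, 1863 → Jul 19, 1863: 30 days (June has 30).
Jul 19, 1863 → Aug 19, 1863: 31 days (July has 31).
Aug 19, 1863 → Aug 27, 1863: 8 days.
Total: 3476 days.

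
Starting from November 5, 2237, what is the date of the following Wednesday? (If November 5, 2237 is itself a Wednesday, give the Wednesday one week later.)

Nov 5, 2237 is a Sunday.
From Sunday to the next Wednesday is 3 days.
Nov 5, 2237 + 3 = Nov 8, 2237.

November 8, 2237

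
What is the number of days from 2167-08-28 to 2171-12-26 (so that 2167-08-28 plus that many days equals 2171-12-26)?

Aug 28, 2167 → Aug 28, 2168: 366 days (Feb 29, 2168 is in that span).
Aug 28, 2168 → Aug 28, 2169: 365 days.
Aug 28, 2169 → Aug 28, 2170: 365 days.
Aug 28, 2170 → Aug 28, 2171: 365 days.
Aug 28, 2171 → Sep 28, 2171: 31 days (August has 31).
Sep 28, 2171 → Oct 28, 2171: 30 days (September has 30).
Oct 28, 2171 → Nov 28, 2171: 31 days (October has 31).
Nov 28, 2171 → Dec 26, 2171: 28 days.
Total: 1581 days.

1581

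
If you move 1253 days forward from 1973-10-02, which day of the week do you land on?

Oct 2, 1973 is a Tuesday.
1253 mod 7 = 0, so 1253 days after a Tuesday is Tuesday + 0 = Tuesday.

Tuesday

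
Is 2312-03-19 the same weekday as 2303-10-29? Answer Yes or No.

No

From Oct 29, 2303 to Mar 19, 2312 is 3064 days.
3064 mod 7 = 5, so they are different weekdays.
(Oct 29, 2303 is a Thursday; Mar 19, 2312 is a Tuesday.)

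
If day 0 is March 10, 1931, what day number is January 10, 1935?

Mar 10, 1931 → Mar 10, 1932: 366 days (Feb 29, 1932 is in that span).
Mar 10, 1932 → Mar 10, 1933: 365 days.
Mar 10, 1933 → Mar 10, 1934: 365 days.
Mar 10, 1934 → Apr 10, 1934: 31 days (March has 31).
Apr 10, 1934 → May 10, 1934: 30 days (April has 30).
May 10, 1934 → Jun 10, 1934: 31 days (May has 31).
Jun 10, 1934 → Jul 10, 1934: 30 days (June has 30).
Jul 10, 1934 → Aug 10, 1934: 31 days (July has 31).
Aug 10, 1934 → Sep 10, 1934: 31 days (August has 31).
Sep 10, 1934 → Oct 10, 1934: 30 days (September has 30).
Oct 10, 1934 → Nov 10, 1934: 31 days (October has 31).
Nov 10, 1934 → Dec 10, 1934: 30 days (November has 30).
Dec 10, 1934 → Jan 10, 1935: 31 days.
Total: 1402 days.

1402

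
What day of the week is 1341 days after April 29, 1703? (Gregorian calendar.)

Thursday

Apr 29, 1703 is a Sunday.
1341 mod 7 = 4, so 1341 days after a Sunday is Sunday + 4 = Thursday.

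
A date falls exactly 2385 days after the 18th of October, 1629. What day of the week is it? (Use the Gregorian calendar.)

Tuesday

First find the weekday of Oct 18, 1629. Doomsday rule: the anchor day for the 1600s is Tuesday. For year 29: 29÷12 = 2 r 5, and 5÷4 = 1, so 2+5+1 = 8.
Tuesday + 8 ≡ Wednesday — that's 1629's doomsday.
In October the doomsday date is Oct 10.
Oct 18 is 8 days after Oct 10; 8 mod 7 = 1, so Wednesday + 1 = Thursday.
2385 mod 7 = 5, so 2385 days after a Thursday is Thursday + 5 = Tuesday.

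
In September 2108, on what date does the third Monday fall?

September 17, 2108

September 1, 2108 is a Saturday.
The first Monday is therefore September 3 (2 days later).
The third Monday is 3 + 2×7 = September 17.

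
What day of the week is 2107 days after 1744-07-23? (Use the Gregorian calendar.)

First find the weekday of Jul 23, 1744. Doomsday rule: the anchor day for the 1700s is Sunday. For year 44: 44÷12 = 3 r 8, and 8÷4 = 2, so 3+8+2 = 13.
Sunday + 13 ≡ Saturday — that's 1744's doomsday.
In July the doomsday date is Jul 11.
Jul 23 is 12 days after Jul 11; 12 mod 7 = 5, so Saturday + 5 = Thursday.
2107 mod 7 = 0, so 2107 days after a Thursday is Thursday + 0 = Thursday.

Thursday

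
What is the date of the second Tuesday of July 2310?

July 1, 2310 is a Friday.
The first Tuesday is therefore July 5 (4 days later).
The second Tuesday is 5 + 1×7 = July 12.

July 12, 2310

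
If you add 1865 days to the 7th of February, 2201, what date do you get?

March 18, 2206

+365 (one year) → Feb 7, 2202 (1500 left).
+365 (one year) → Feb 7, 2203 (1135 left).
+365 (one year) → Feb 7, 2204 (770 left).
+366 (one year; includes Feb 29, 2204) → Feb 7, 2205 (404 left).
+365 (one year) → Feb 7, 2206 (39 left).
Feb has 28 days: +22 → Mar 1, 2206 (17 left).
+17 → Mar 18, 2206.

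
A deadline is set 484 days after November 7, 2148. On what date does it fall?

+365 (one year) → Nov 7, 2149 (119 left).
Nov has 30 days: +24 → Dec 1, 2149 (95 left).
Dec has 31 days: +31 → Jan 1, 2150 (64 left).
Jan has 31 days: +31 → Feb 1, 2150 (33 left).
Feb has 28 days: +28 → Mar 1, 2150 (5 left).
+5 → Mar 6, 2150.

March 6, 2150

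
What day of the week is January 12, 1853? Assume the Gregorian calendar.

Wednesday

January 1, 1853 is a Saturday.
Jan 1, 1853 → Jan 12, 1853: 11 days.
Total: 11 days.
11 mod 7 = 4, so Saturday + 4 = Wednesday.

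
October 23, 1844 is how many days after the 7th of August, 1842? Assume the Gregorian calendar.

808

Aug 7, 1842 → Aug 7, 1843: 365 days.
Aug 7, 1843 → Aug 7, 1844: 366 days (Feb 29, 1844 is in that span).
Aug 7, 1844 → Sep 7, 1844: 31 days (August has 31).
Sep 7, 1844 → Oct 7, 1844: 30 days (September has 30).
Oct 7, 1844 → Oct 23, 1844: 16 days.
Total: 808 days.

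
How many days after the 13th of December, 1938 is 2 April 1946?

Dec 13, 1938 → Dec 13, 1939: 365 days.
Dec 13, 1939 → Dec 13, 1940: 366 days (Feb 29, 1940 is in that span).
Dec 13, 1940 → Dec 13, 1941: 365 days.
Dec 13, 1941 → Dec 13, 1942: 365 days.
Dec 13, 1942 → Dec 13, 1943: 365 days.
Dec 13, 1943 → Dec 13, 1944: 366 days (Feb 29, 1944 is in that span).
Dec 13, 1944 → Dec 13, 1945: 365 days.
Dec 13, 1945 → Jan 13, 1946: 31 days (December has 31).
Jan 13, 1946 → Feb 13, 1946: 31 days (January has 31).
Feb 13, 1946 → Mar 13, 1946: 28 days (February has 28).
Mar 13, 1946 → Apr 2, 1946: 20 days.
Total: 2667 days.

2667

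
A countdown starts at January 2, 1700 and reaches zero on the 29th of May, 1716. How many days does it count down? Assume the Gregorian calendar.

Jan 2, 1700 → Jan 2, 1701: 365 days.
Jan 2, 1701 → Jan 2, 1702: 365 days.
Jan 2, 1702 → Jan 2, 1703: 365 days.
Jan 2, 1703 → Jan 2, 1704: 365 days.
Jan 2, 1704 → Jan 2, 1705: 366 days (Feb 29, 1704 is in that span).
Jan 2, 1705 → Jan 2, 1706: 365 days.
Jan 2, 1706 → Jan 2, 1707: 365 days.
Jan 2, 1707 → Jan 2, 1708: 365 days.
Jan 2, 1708 → Jan 2, 1709: 366 days (Feb 29, 1708 is in that span).
Jan 2, 1709 → Jan 2, 1710: 365 days.
Jan 2, 1710 → Jan 2, 1711: 365 days.
Jan 2, 1711 → Jan 2, 1712: 365 days.
Jan 2, 1712 → Jan 2, 1713: 366 days (Feb 29, 1712 is in that span).
Jan 2, 1713 → Jan 2, 1714: 365 days.
Jan 2, 1714 → Jan 2, 1715: 365 days.
Jan 2, 1715 → Jan 2, 1716: 365 days.
Jan 2, 1716 → Feb 2, 1716: 31 days (January has 31).
Feb 2, 1716 → Mar 2, 1716: 29 days (February has 29).
Mar 2, 1716 → Apr 2, 1716: 31 days (March has 31).
Apr 2, 1716 → May 2, 1716: 30 days (April has 30).
May 2, 1716 → May 29, 1716: 27 days.
Total: 5991 days.

5991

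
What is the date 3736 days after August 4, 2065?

October 27, 2075

+365 (one year) → Aug 4, 2066 (3371 left).
+365 (one year) → Aug 4, 2067 (3006 left).
+366 (one year; includes Feb 29, 2068) → Aug 4, 2068 (2640 left).
+365 (one year) → Aug 4, 2069 (2275 left).
+365 (one year) → Aug 4, 2070 (1910 left).
+365 (one year) → Aug 4, 2071 (1545 left).
+366 (one year; includes Feb 29, 2072) → Aug 4, 2072 (1179 left).
+365 (one year) → Aug 4, 2073 (814 left).
+365 (one year) → Aug 4, 2074 (449 left).
+365 (one year) → Aug 4, 2075 (84 left).
Aug has 31 days: +28 → Sep 1, 2075 (56 left).
Sep has 30 days: +30 → Oct 1, 2075 (26 left).
+26 → Oct 27, 2075.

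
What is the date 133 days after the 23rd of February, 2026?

Feb has 28 days: +6 → Mar 1, 2026 (127 left).
Mar has 31 days: +31 → Apr 1, 2026 (96 left).
Apr has 30 days: +30 → May 1, 2026 (66 left).
May has 31 days: +31 → Jun 1, 2026 (35 left).
Jun has 30 days: +30 → Jul 1, 2026 (5 left).
+5 → Jul 6, 2026.

July 6, 2026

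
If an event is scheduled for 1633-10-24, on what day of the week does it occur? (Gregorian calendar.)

Monday

Doomsday rule: the anchor day for the 1600s is Tuesday. For year 33: 33÷12 = 2 r 9, and 9÷4 = 2, so 2+9+2 = 13.
Tuesday + 13 ≡ Monday — that's 1633's doomsday.
In October the doomsday date is Oct 10.
Oct 24 is 14 days after Oct 10; 14 mod 7 = 0, so Monday + 0 = Monday.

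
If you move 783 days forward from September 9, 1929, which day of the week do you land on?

Sep 9, 1929 is a Monday.
783 mod 7 = 6, so 783 days after a Monday is Monday + 6 = Sunday.

Sunday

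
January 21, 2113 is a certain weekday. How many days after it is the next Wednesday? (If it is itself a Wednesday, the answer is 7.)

Jan 21, 2113 is a Saturday.
From Saturday to the next Wednesday is 4 days.

4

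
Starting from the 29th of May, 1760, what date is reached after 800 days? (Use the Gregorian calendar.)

August 7, 1762

+365 (one year) → May 29, 1761 (435 left).
+365 (one year) → May 29, 1762 (70 left).
May has 31 days: +3 → Jun 1, 1762 (67 left).
Jun has 30 days: +30 → Jul 1, 1762 (37 left).
Jul has 31 days: +31 → Aug 1, 1762 (6 left).
+6 → Aug 7, 1762.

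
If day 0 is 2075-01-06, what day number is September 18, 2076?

Jan 6, 2075 → Jan 6, 2076: 365 days.
Jan 6, 2076 → Feb 6, 2076: 31 days (January has 31).
Feb 6, 2076 → Mar 6, 2076: 29 days (February has 29).
Mar 6, 2076 → Apr 6, 2076: 31 days (March has 31).
Apr 6, 2076 → May 6, 2076: 30 days (April has 30).
May 6, 2076 → Jun 6, 2076: 31 days (May has 31).
Jun 6, 2076 → Jul 6, 2076: 30 days (June has 30).
Jul 6, 2076 → Aug 6, 2076: 31 days (July has 31).
Aug 6, 2076 → Sep 6, 2076: 31 days (August has 31).
Sep 6, 2076 → Sep 18, 2076: 12 days.
Total: 621 days.

621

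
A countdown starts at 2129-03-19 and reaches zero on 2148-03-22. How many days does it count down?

6943

Mar 19, 2129 → Mar 19, 2130: 365 days.
Mar 19, 2130 → Mar 19, 2131: 365 days.
Mar 19, 2131 → Mar 19, 2132: 366 days (Feb 29, 2132 is in that span).
Mar 19, 2132 → Mar 19, 2133: 365 days.
Mar 19, 2133 → Mar 19, 2134: 365 days.
Mar 19, 2134 → Mar 19, 2135: 365 days.
Mar 19, 2135 → Mar 19, 2136: 366 days (Feb 29, 2136 is in that span).
Mar 19, 2136 → Mar 19, 2137: 365 days.
Mar 19, 2137 → Mar 19, 2138: 365 days.
Mar 19, 2138 → Mar 19, 2139: 365 days.
Mar 19, 2139 → Mar 19, 2140: 366 days (Feb 29, 2140 is in that span).
Mar 19, 2140 → Mar 19, 2141: 365 days.
Mar 19, 2141 → Mar 19, 2142: 365 days.
Mar 19, 2142 → Mar 19, 2143: 365 days.
Mar 19, 2143 → Mar 19, 2144: 366 days (Feb 29, 2144 is in that span).
Mar 19, 2144 → Mar 19, 2145: 365 days.
Mar 19, 2145 → Mar 19, 2146: 365 days.
Mar 19, 2146 → Mar 19, 2147: 365 days.
Mar 19, 2147 → Apr 19, 2147: 31 days (March has 31).
Apr 19, 2147 → May 19, 2147: 30 days (April has 30).
May 19, 2147 → Jun 19, 2147: 31 days (May has 31).
Jun 19, 2147 → Jul 19, 2147: 30 days (June has 30).
Jul 19, 2147 → Aug 19, 2147: 31 days (July has 31).
Aug 19, 2147 → Sep 19, 2147: 31 days (August has 31).
Sep 19, 2147 → Oct 19, 2147: 30 days (September has 30).
Oct 19, 2147 → Nov 19, 2147: 31 days (October has 31).
Nov 19, 2147 → Dec 19, 2147: 30 days (November has 30).
Dec 19, 2147 → Jan 19, 2148: 31 days (December has 31).
Jan 19, 2148 → Feb 19, 2148: 31 days (January has 31).
Feb 19, 2148 → Mar 19, 2148: 29 days (February has 29).
Mar 19, 2148 → Mar 22, 2148: 3 days.
Total: 6943 days.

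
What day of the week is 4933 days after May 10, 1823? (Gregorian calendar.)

May 10, 1823 is a Saturday.
4933 mod 7 = 5, so 4933 days after a Saturday is Saturday + 5 = Thursday.

Thursday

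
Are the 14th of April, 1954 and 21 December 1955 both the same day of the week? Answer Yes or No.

From Apr 14, 1954 to Dec 21, 1955 is 616 days.
616 mod 7 = 0, so they are the same weekday.
(Apr 14, 1954 is a Wednesday; Dec 21, 1955 is a Wednesday.)

Yes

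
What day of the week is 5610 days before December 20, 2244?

Tuesday

Dec 20, 2244 is a Friday.
5610 mod 7 = 3, so 5610 days before a Friday is Friday − 3 = Tuesday.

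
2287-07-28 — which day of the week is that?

Thursday

Doomsday rule: the anchor day for the 2200s is Friday. For year 87: 87÷12 = 7 r 3, and 3÷4 = 0, so 7+3+0 = 10.
Friday + 10 ≡ Monday — that's 2287's doomsday.
In July the doomsday date is Jul 11.
Jul 28 is 17 days after Jul 11; 17 mod 7 = 3, so Monday + 3 = Thursday.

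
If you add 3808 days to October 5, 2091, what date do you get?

+366 (one year; includes Feb 29, 2092) → Oct 5, 2092 (3442 left).
+365 (one year) → Oct 5, 2093 (3077 left).
+365 (one year) → Oct 5, 2094 (2712 left).
+365 (one year) → Oct 5, 2095 (2347 left).
+366 (one year; includes Feb 29, 2096) → Oct 5, 2096 (1981 left).
+365 (one year) → Oct 5, 2097 (1616 left).
+365 (one year) → Oct 5, 2098 (1251 left).
+365 (one year) → Oct 5, 2099 (886 left).
+365 (one year) → Oct 5, 2100 (521 left).
+365 (one year) → Oct 5, 2101 (156 left).
Oct has 31 days: +27 → Nov 1, 2101 (129 left).
Nov has 30 days: +30 → Dec 1, 2101 (99 left).
Dec has 31 days: +31 → Jan 1, 2102 (68 left).
Jan has 31 days: +31 → Feb 1, 2102 (37 left).
Feb has 28 days: +28 → Mar 1, 2102 (9 left).
+9 → Mar 10, 2102.

March 10, 2102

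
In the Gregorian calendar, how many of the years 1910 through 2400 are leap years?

Multiples of 4 in [1910,2400]: 123.
Of those, multiples of 100: 5 (not leap unless ÷400).
Multiples of 400: 2.
Leap years = 123 − 5 + 2 = 120.

120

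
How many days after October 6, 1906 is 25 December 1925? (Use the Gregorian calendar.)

7020

Oct 6, 1906 → Oct 6, 1907: 365 days.
Oct 6, 1907 → Oct 6, 1908: 366 days (Feb 29, 1908 is in that span).
Oct 6, 1908 → Oct 6, 1909: 365 days.
Oct 6, 1909 → Oct 6, 1910: 365 days.
Oct 6, 1910 → Oct 6, 1911: 365 days.
Oct 6, 1911 → Oct 6, 1912: 366 days (Feb 29, 1912 is in that span).
Oct 6, 1912 → Oct 6, 1913: 365 days.
Oct 6, 1913 → Oct 6, 1914: 365 days.
Oct 6, 1914 → Oct 6, 1915: 365 days.
Oct 6, 1915 → Oct 6, 1916: 366 days (Feb 29, 1916 is in that span).
Oct 6, 1916 → Oct 6, 1917: 365 days.
Oct 6, 1917 → Oct 6, 1918: 365 days.
Oct 6, 1918 → Oct 6, 1919: 365 days.
Oct 6, 1919 → Oct 6, 1920: 366 days (Feb 29, 1920 is in that span).
Oct 6, 1920 → Oct 6, 1921: 365 days.
Oct 6, 1921 → Oct 6, 1922: 365 days.
Oct 6, 1922 → Oct 6, 1923: 365 days.
Oct 6, 1923 → Oct 6, 1924: 366 days (Feb 29, 1924 is in that span).
Oct 6, 1924 → Oct 6, 1925: 365 days.
Oct 6, 1925 → Nov 6, 1925: 31 days (October has 31).
Nov 6, 1925 → Dec 6, 1925: 30 days (November has 30).
Dec 6, 1925 → Dec 25, 1925: 19 days.
Total: 7020 days.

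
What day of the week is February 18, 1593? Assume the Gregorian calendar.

Doomsday rule: the anchor day for the 1500s is Wednesday. For year 93: 93÷12 = 7 r 9, and 9÷4 = 2, so 7+9+2 = 18.
Wednesday + 18 ≡ Sunday — that's 1593's doomsday.
In February the doomsday date is Feb 28 (1593 is not a leap year).
Feb 18 is 10 days before Feb 28; 10 mod 7 = 3, so Sunday − 3 = Thursday.

Thursday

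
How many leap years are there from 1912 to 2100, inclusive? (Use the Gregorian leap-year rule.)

Multiples of 4 in [1912,2100]: 48.
Of those, multiples of 100: 2 (not leap unless ÷400).
Multiples of 400: 1.
Leap years = 48 − 2 + 1 = 47.

47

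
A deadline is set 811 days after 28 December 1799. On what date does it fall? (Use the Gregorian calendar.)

+365 (one year) → Dec 28, 1800 (446 left).
+365 (one year) → Dec 28, 1801 (81 left).
Dec has 31 days: +4 → Jan 1, 1802 (77 left).
Jan has 31 days: +31 → Feb 1, 1802 (46 left).
Feb has 28 days: +28 → Mar 1, 1802 (18 left).
+18 → Mar 19, 1802.

March 19, 1802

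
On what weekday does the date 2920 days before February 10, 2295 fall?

Saturday

First find the weekday of Feb 10, 2295. Doomsday rule: the anchor day for the 2200s is Friday. For year 95: 95÷12 = 7 r 11, and 11÷4 = 2, so 7+11+2 = 20.
Friday + 20 ≡ Thursday — that's 2295's doomsday.
In February the doomsday date is Feb 28 (2295 is not a leap year).
Feb 10 is 18 days before Feb 28; 18 mod 7 = 4, so Thursday − 4 = Sunday.
2920 mod 7 = 1, so 2920 days before a Sunday is Sunday − 1 = Saturday.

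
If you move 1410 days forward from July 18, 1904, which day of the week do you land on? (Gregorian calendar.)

First find the weekday of Jul 18, 1904. Doomsday rule: the anchor day for the 1900s is Wednesday. For year 04: 4÷12 = 0 r 4, and 4÷4 = 1, so 0+4+1 = 5.
Wednesday + 5 ≡ Monday — that's 1904's doomsday.
In July the doomsday date is Jul 11.
Jul 18 is 7 days after Jul 11; 7 mod 7 = 0, so Monday + 0 = Monday.
1410 mod 7 = 3, so 1410 days after a Monday is Monday + 3 = Thursday.

Thursday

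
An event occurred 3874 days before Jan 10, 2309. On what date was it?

June 2, 2298

−366 (one year; includes Feb 29, 2308) → Jan 10, 2308 (3508 left).
−365 (one year) → Jan 10, 2307 (3143 left).
−365 (one year) → Jan 10, 2306 (2778 left).
−365 (one year) → Jan 10, 2305 (2413 left).
−366 (one year; includes Feb 29, 2304) → Jan 10, 2304 (2047 left).
−365 (one year) → Jan 10, 2303 (1682 left).
−365 (one year) → Jan 10, 2302 (1317 left).
−365 (one year) → Jan 10, 2301 (952 left).
−365 (one year) → Jan 10, 2300 (587 left).
−365 (one year) → Jan 10, 2299 (222 left).
−10 → Dec 31, 2298 (end of Dec, 31 days; 212 left).
−31 → Nov 30, 2298 (end of Nov, 30 days; 181 left).
−30 → Oct 31, 2298 (end of Oct, 31 days; 151 left).
−31 → Sep 30, 2298 (end of Sep, 30 days; 120 left).
−30 → Aug 31, 2298 (end of Aug, 31 days; 90 left).
−31 → Jul 31, 2298 (end of Jul, 31 days; 59 left).
−31 → Jun 30, 2298 (end of Jun, 30 days; 28 left).
−28 → Jun 2, 2298.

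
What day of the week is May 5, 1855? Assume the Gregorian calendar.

Saturday

Doomsday rule: the anchor day for the 1800s is Friday. For year 55: 55÷12 = 4 r 7, and 7÷4 = 1, so 4+7+1 = 12.
Friday + 12 ≡ Wednesday — that's 1855's doomsday.
In May the doomsday date is May 9.
May 5 is 4 days before May 9; 4 mod 7 = 4, so Wednesday − 4 = Saturday.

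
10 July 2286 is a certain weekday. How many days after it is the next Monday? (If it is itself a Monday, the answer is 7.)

2

Jul 10, 2286 is a Saturday.
From Saturday to the next Monday is 2 days.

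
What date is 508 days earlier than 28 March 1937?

November 6, 1935

−365 (one year) → Mar 28, 1936 (143 left).
−28 → Feb 29, 1936 (end of Feb, 29 days; 115 left).
−29 → Jan 31, 1936 (end of Jan, 31 days; 86 left).
−31 → Dec 31, 1935 (end of Dec, 31 days; 55 left).
−31 → Nov 30, 1935 (end of Nov, 30 days; 24 left).
−24 → Nov 6, 1935.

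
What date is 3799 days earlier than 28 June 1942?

−365 (one year) → Jun 28, 1941 (3434 left).
−365 (one year) → Jun 28, 1940 (3069 left).
−366 (one year; includes Feb 29, 1940) → Jun 28, 1939 (2703 left).
−365 (one year) → Jun 28, 1938 (2338 left).
−365 (one year) → Jun 28, 1937 (1973 left).
−365 (one year) → Jun 28, 1936 (1608 left).
−366 (one year; includes Feb 29, 1936) → Jun 28, 1935 (1242 left).
−365 (one year) → Jun 28, 1934 (877 left).
−365 (one year) → Jun 28, 1933 (512 left).
−365 (one year) → Jun 28, 1932 (147 left).
−28 → May 31, 1932 (end of May, 31 days; 119 left).
−31 → Apr 30, 1932 (end of Apr, 30 days; 88 left).
−30 → Mar 31, 1932 (end of Mar, 31 days; 58 left).
−31 → Feb 29, 1932 (end of Feb, 29 days; 27 left).
−27 → Feb 2, 1932.

February 2, 1932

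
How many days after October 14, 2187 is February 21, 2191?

1226

Oct 14, 2187 → Oct 14, 2188: 366 days (Feb 29, 2188 is in that span).
Oct 14, 2188 → Oct 14, 2189: 365 days.
Oct 14, 2189 → Oct 14, 2190: 365 days.
Oct 14, 2190 → Nov 14, 2190: 31 days (October has 31).
Nov 14, 2190 → Dec 14, 2190: 30 days (November has 30).
Dec 14, 2190 → Jan 14, 2191: 31 days (December has 31).
Jan 14, 2191 → Feb 14, 2191: 31 days (January has 31).
Feb 14, 2191 → Feb 21, 2191: 7 days.
Total: 1226 days.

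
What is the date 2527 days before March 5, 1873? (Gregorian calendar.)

April 4, 1866

−365 (one year) → Mar 5, 1872 (2162 left).
−366 (one year; includes Feb 29, 1872) → Mar 5, 1871 (1796 left).
−365 (one year) → Mar 5, 1870 (1431 left).
−365 (one year) → Mar 5, 1869 (1066 left).
−365 (one year) → Mar 5, 1868 (701 left).
−366 (one year; includes Feb 29, 1868) → Mar 5, 1867 (335 left).
−5 → Feb 28, 1867 (end of Feb, 28 days; 330 left).
−28 → Jan 31, 1867 (end of Jan, 31 days; 302 left).
−31 → Dec 31, 1866 (end of Dec, 31 days; 271 left).
−31 → Nov 30, 1866 (end of Nov, 30 days; 240 left).
−30 → Oct 31, 1866 (end of Oct, 31 days; 210 left).
−31 → Sep 30, 1866 (end of Sep, 30 days; 179 left).
−30 → Aug 31, 1866 (end of Aug, 31 days; 149 left).
−31 → Jul 31, 1866 (end of Jul, 31 days; 118 left).
−31 → Jun 30, 1866 (end of Jun, 30 days; 87 left).
−30 → May 31, 1866 (end of May, 31 days; 57 left).
−31 → Apr 30, 1866 (end of Apr, 30 days; 26 left).
−26 → Apr 4, 1866.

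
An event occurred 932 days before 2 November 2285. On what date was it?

April 15, 2283

−365 (one year) → Nov 2, 2284 (567 left).
−366 (one year; includes Feb 29, 2284) → Nov 2, 2283 (201 left).
−2 → Oct 31, 2283 (end of Oct, 31 days; 199 left).
−31 → Sep 30, 2283 (end of Sep, 30 days; 168 left).
−30 → Aug 31, 2283 (end of Aug, 31 days; 138 left).
−31 → Jul 31, 2283 (end of Jul, 31 days; 107 left).
−31 → Jun 30, 2283 (end of Jun, 30 days; 76 left).
−30 → May 31, 2283 (end of May, 31 days; 46 left).
−31 → Apr 30, 2283 (end of Apr, 30 days; 15 left).
−15 → Apr 15, 2283.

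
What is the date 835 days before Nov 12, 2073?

July 31, 2071

−365 (one year) → Nov 12, 2072 (470 left).
−366 (one year; includes Feb 29, 2072) → Nov 12, 2071 (104 left).
−12 → Oct 31, 2071 (end of Oct, 31 days; 92 left).
−31 → Sep 30, 2071 (end of Sep, 30 days; 61 left).
−30 → Aug 31, 2071 (end of Aug, 31 days; 31 left).
−31 → Jul 31, 2071 (end of Jul, 31 days; 0 left).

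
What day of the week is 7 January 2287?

Doomsday rule: the anchor day for the 2200s is Friday. For year 87: 87÷12 = 7 r 3, and 3÷4 = 0, so 7+3+0 = 10.
Friday + 10 ≡ Monday — that's 2287's doomsday.
In January the doomsday date is Jan 3 (2287 is not a leap year).
Jan 7 is 4 days after Jan 3; 4 mod 7 = 4, so Monday + 4 = Friday.

Friday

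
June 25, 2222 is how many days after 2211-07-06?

4007

Jul 6, 2211 → Jul 6, 2212: 366 days (Feb 29, 2212 is in that span).
Jul 6, 2212 → Jul 6, 2213: 365 days.
Jul 6, 2213 → Jul 6, 2214: 365 days.
Jul 6, 2214 → Jul 6, 2215: 365 days.
Jul 6, 2215 → Jul 6, 2216: 366 days (Feb 29, 2216 is in that span).
Jul 6, 2216 → Jul 6, 2217: 365 days.
Jul 6, 2217 → Jul 6, 2218: 365 days.
Jul 6, 2218 → Jul 6, 2219: 365 days.
Jul 6, 2219 → Jul 6, 2220: 366 days (Feb 29, 2220 is in that span).
Jul 6, 2220 → Jul 6, 2221: 365 days.
Jul 6, 2221 → Aug 6, 2221: 31 days (July has 31).
Aug 6, 2221 → Sep 6, 2221: 31 days (August has 31).
Sep 6, 2221 → Oct 6, 2221: 30 days (September has 30).
Oct 6, 2221 → Nov 6, 2221: 31 days (October has 31).
Nov 6, 2221 → Dec 6, 2221: 30 days (November has 30).
Dec 6, 2221 → Jan 6, 2222: 31 days (December has 31).
Jan 6, 2222 → Feb 6, 2222: 31 days (January has 31).
Feb 6, 2222 → Mar 6, 2222: 28 days (February has 28).
Mar 6, 2222 → Apr 6, 2222: 31 days (March has 31).
Apr 6, 2222 → May 6, 2222: 30 days (April has 30).
May 6, 2222 → Jun 6, 2222: 31 days (May has 31).
Jun 6, 2222 → Jun 25, 2222: 19 days.
Total: 4007 days.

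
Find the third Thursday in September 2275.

September 16, 2275

September 1, 2275 is a Wednesday.
The first Thursday is therefore September 2 (1 days later).
The third Thursday is 2 + 2×7 = September 16.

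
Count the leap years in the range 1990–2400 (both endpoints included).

Multiples of 4 in [1990,2400]: 103.
Of those, multiples of 100: 5 (not leap unless ÷400).
Multiples of 400: 2.
Leap years = 103 − 5 + 2 = 100.

100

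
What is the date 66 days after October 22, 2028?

Oct has 31 days: +10 → Nov 1, 2028 (56 left).
Nov has 30 days: +30 → Dec 1, 2028 (26 left).
+26 → Dec 27, 2028.

December 27, 2028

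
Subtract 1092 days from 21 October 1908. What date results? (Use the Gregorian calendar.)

October 25, 1905

−366 (one year; includes Feb 29, 1908) → Oct 21, 1907 (726 left).
−365 (one year) → Oct 21, 1906 (361 left).
−21 → Sep 30, 1906 (end of Sep, 30 days; 340 left).
−30 → Aug 31, 1906 (end of Aug, 31 days; 310 left).
−31 → Jul 31, 1906 (end of Jul, 31 days; 279 left).
−31 → Jun 30, 1906 (end of Jun, 30 days; 248 left).
−30 → May 31, 1906 (end of May, 31 days; 218 left).
−31 → Apr 30, 1906 (end of Apr, 30 days; 187 left).
−30 → Mar 31, 1906 (end of Mar, 31 days; 157 left).
−31 → Feb 28, 1906 (end of Feb, 28 days; 126 left).
−28 → Jan 31, 1906 (end of Jan, 31 days; 98 left).
−31 → Dec 31, 1905 (end of Dec, 31 days; 67 left).
−31 → Nov 30, 1905 (end of Nov, 30 days; 36 left).
−30 → Oct 31, 1905 (end of Oct, 31 days; 6 left).
−6 → Oct 25, 1905.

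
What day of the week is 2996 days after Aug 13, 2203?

Saturday

First find the weekday of Aug 13, 2203. Doomsday rule: the anchor day for the 2200s is Friday. For year 03: 3÷12 = 0 r 3, and 3÷4 = 0, so 0+3+0 = 3.
Friday + 3 ≡ Monday — that's 2203's doomsday.
In August the doomsday date is Aug 8.
Aug 13 is 5 days after Aug 8; 5 mod 7 = 5, so Monday + 5 = Saturday.
2996 mod 7 = 0, so 2996 days after a Saturday is Saturday + 0 = Saturday.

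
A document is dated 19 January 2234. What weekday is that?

Doomsday rule: the anchor day for the 2200s is Friday. For year 34: 34÷12 = 2 r 10, and 10÷4 = 2, so 2+10+2 = 14.
Friday + 14 ≡ Friday — that's 2234's doomsday.
In January the doomsday date is Jan 3 (2234 is not a leap year).
Jan 19 is 16 days after Jan 3; 16 mod 7 = 2, so Friday + 2 = Sunday.

Sunday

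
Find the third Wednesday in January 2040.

January 1, 2040 is a Sunday.
The first Wednesday is therefore January 4 (3 days later).
The third Wednesday is 4 + 2×7 = January 18.

January 18, 2040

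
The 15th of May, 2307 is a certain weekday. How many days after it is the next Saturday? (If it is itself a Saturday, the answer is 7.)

3

May 15, 2307 is a Wednesday.
From Wednesday to the next Saturday is 3 days.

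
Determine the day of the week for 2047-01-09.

Wednesday

Doomsday rule: the anchor day for the 2000s is Tuesday. For year 47: 47÷12 = 3 r 11, and 11÷4 = 2, so 3+11+2 = 16.
Tuesday + 16 ≡ Thursday — that's 2047's doomsday.
In January the doomsday date is Jan 3 (2047 is not a leap year).
Jan 9 is 6 days after Jan 3; 6 mod 7 = 6, so Thursday + 6 = Wednesday.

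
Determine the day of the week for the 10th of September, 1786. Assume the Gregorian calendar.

Sunday

Doomsday rule: the anchor day for the 1700s is Sunday. For year 86: 86÷12 = 7 r 2, and 2÷4 = 0, so 7+2+0 = 9.
Sunday + 9 ≡ Tuesday — that's 1786's doomsday.
In September the doomsday date is Sep 5.
Sep 10 is 5 days after Sep 5; 5 mod 7 = 5, so Tuesday + 5 = Sunday.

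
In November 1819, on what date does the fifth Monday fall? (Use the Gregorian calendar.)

November 1, 1819 is a Monday.
The first Monday is therefore November 1 (same day).
The fifth Monday is 1 + 4×7 = November 29.

November 29, 1819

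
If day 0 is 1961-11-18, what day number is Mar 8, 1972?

3763

Nov 18, 1961 → Nov 18, 1962: 365 days.
Nov 18, 1962 → Nov 18, 1963: 365 days.
Nov 18, 1963 → Nov 18, 1964: 366 days (Feb 29, 1964 is in that span).
Nov 18, 1964 → Nov 18, 1965: 365 days.
Nov 18, 1965 → Nov 18, 1966: 365 days.
Nov 18, 1966 → Nov 18, 1967: 365 days.
Nov 18, 1967 → Nov 18, 1968: 366 days (Feb 29, 1968 is in that span).
Nov 18, 1968 → Nov 18, 1969: 365 days.
Nov 18, 1969 → Nov 18, 1970: 365 days.
Nov 18, 1970 → Nov 18, 1971: 365 days.
Nov 18, 1971 → Dec 18, 1971: 30 days (November has 30).
Dec 18, 1971 → Jan 18, 1972: 31 days (December has 31).
Jan 18, 1972 → Feb 18, 1972: 31 days (January has 31).
Feb 18, 1972 → Mar 8, 1972: 19 days.
Total: 3763 days.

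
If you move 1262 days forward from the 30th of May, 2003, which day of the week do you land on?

Sunday

First find the weekday of May 30, 2003. Doomsday rule: the anchor day for the 2000s is Tuesday. For year 03: 3÷12 = 0 r 3, and 3÷4 = 0, so 0+3+0 = 3.
Tuesday + 3 ≡ Friday — that's 2003's doomsday.
In May the doomsday date is May 9.
May 30 is 21 days after May 9; 21 mod 7 = 0, so Friday + 0 = Friday.
1262 mod 7 = 2, so 1262 days after a Friday is Friday + 2 = Sunday.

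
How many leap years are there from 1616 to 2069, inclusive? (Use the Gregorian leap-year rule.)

Multiples of 4 in [1616,2069]: 114.
Of those, multiples of 100: 4 (not leap unless ÷400).
Multiples of 400: 1.
Leap years = 114 − 4 + 1 = 111.

111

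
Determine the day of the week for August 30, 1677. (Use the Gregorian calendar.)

Doomsday rule: the anchor day for the 1600s is Tuesday. For year 77: 77÷12 = 6 r 5, and 5÷4 = 1, so 6+5+1 = 12.
Tuesday + 12 ≡ Sunday — that's 1677's doomsday.
In August the doomsday date is Aug 8.
Aug 30 is 22 days after Aug 8; 22 mod 7 = 1, so Sunday + 1 = Monday.

Monday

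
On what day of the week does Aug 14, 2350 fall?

Monday

Doomsday rule: the anchor day for the 2300s is Wednesday. For year 50: 50÷12 = 4 r 2, and 2÷4 = 0, so 4+2+0 = 6.
Wednesday + 6 ≡ Tuesday — that's 2350's doomsday.
In August the doomsday date is Aug 8.
Aug 14 is 6 days after Aug 8; 6 mod 7 = 6, so Tuesday + 6 = Monday.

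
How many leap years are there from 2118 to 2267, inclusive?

Multiples of 4 in [2118,2267]: 37.
Of those, multiples of 100: 1 (not leap unless ÷400).
Multiples of 400: 0.
Leap years = 37 − 1 + 0 = 36.

36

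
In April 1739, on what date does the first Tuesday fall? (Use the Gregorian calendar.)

April 1, 1739 is a Wednesday.
The first Tuesday is therefore April 7 (6 days later).

April 7, 1739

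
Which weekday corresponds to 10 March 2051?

Doomsday rule: the anchor day for the 2000s is Tuesday. For year 51: 51÷12 = 4 r 3, and 3÷4 = 0, so 4+3+0 = 7.
Tuesday + 7 ≡ Tuesday — that's 2051's doomsday.
In March the doomsday date is Mar 14.
Mar 10 is 4 days before Mar 14; 4 mod 7 = 4, so Tuesday − 4 = Friday.

Friday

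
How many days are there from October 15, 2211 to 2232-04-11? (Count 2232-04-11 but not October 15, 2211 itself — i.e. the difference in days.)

Oct 15, 2211 → Oct 15, 2212: 366 days (Feb 29, 2212 is in that span).
Oct 15, 2212 → Oct 15, 2213: 365 days.
Oct 15, 2213 → Oct 15, 2214: 365 days.
Oct 15, 2214 → Oct 15, 2215: 365 days.
Oct 15, 2215 → Oct 15, 2216: 366 days (Feb 29, 2216 is in that span).
Oct 15, 2216 → Oct 15, 2217: 365 days.
Oct 15, 2217 → Oct 15, 2218: 365 days.
Oct 15, 2218 → Oct 15, 2219: 365 days.
Oct 15, 2219 → Oct 15, 2220: 366 days (Feb 29, 2220 is in that span).
Oct 15, 2220 → Oct 15, 2221: 365 days.
Oct 15, 2221 → Oct 15, 2222: 365 days.
Oct 15, 2222 → Oct 15, 2223: 365 days.
Oct 15, 2223 → Oct 15, 2224: 366 days (Feb 29, 2224 is in that span).
Oct 15, 2224 → Oct 15, 2225: 365 days.
Oct 15, 2225 → Oct 15, 2226: 365 days.
Oct 15, 2226 → Oct 15, 2227: 365 days.
Oct 15, 2227 → Oct 15, 2228: 366 days (Feb 29, 2228 is in that span).
Oct 15, 2228 → Oct 15, 2229: 365 days.
Oct 15, 2229 → Oct 15, 2230: 365 days.
Oct 15, 2230 → Oct 15, 2231: 365 days.
Oct 15, 2231 → Nov 15, 2231: 31 days (October has 31).
Nov 15, 2231 → Dec 15, 2231: 30 days (November has 30).
Dec 15, 2231 → Jan 15, 2232: 31 days (December has 31).
Jan 15, 2232 → Feb 15, 2232: 31 days (January has 31).
Feb 15, 2232 → Mar 15, 2232: 29 days (February has 29).
Mar 15, 2232 → Apr 11, 2232: 27 days.
Total: 7484 days.

7484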